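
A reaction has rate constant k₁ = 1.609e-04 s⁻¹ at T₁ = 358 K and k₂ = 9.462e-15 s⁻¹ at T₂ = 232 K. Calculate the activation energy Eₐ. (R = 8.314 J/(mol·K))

129.1 kJ/mol

Step 1: Use the two-temperature Arrhenius form: ln(k₂/k₁) = -Eₐ/R × (1/T₂ - 1/T₁)
Step 2: ln(k₂/k₁) = ln(9.462e-15/1.609e-04) = ln(5.88067e-11) = -23.5568
Step 3: 1/T₂ - 1/T₁ = 1/232 - 1/358 = 1.517049e-03 K⁻¹
Step 4: Eₐ = -R × ln(k₂/k₁) / (1/T₂ - 1/T₁) = -8.314 × -23.5568 / 1.517049e-03
Step 5: Eₐ = 1.2910e+05 J/mol = 129.1 kJ/mol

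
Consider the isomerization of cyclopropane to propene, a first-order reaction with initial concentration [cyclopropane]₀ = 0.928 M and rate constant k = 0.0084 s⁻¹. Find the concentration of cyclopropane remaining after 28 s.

0.7335 M

Step 1: For a first-order reaction: [cyclopropane] = [cyclopropane]₀ × e^(-kt)
Step 2: [cyclopropane] = 0.928 × e^(-0.0084 × 28)
Step 3: [cyclopropane] = 0.928 × e^(-0.2352)
Step 4: [cyclopropane] = 0.928 × 0.790413 = 0.7335 M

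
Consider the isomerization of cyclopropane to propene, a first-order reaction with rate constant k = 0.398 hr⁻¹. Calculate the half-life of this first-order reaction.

1.742 hr

Step 1: For a first-order reaction, t₁/₂ = ln(2)/k
Step 2: t₁/₂ = ln(2)/0.398
Step 3: t₁/₂ = 0.6931/0.398 = 1.742 hr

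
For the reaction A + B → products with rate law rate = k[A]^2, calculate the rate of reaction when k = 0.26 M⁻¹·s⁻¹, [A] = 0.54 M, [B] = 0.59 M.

0.07582 M/s

Step 1: The rate law is rate = k[A]^2
Step 2: Note that the rate does not depend on [B] (zero order in B).
Step 3: rate = 0.26 × (0.54)^2 = 0.075816 M/s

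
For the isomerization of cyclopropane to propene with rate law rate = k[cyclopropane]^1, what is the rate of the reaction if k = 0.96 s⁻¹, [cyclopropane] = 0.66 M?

0.6336 M/s

Step 1: Identify the rate law: rate = k[cyclopropane]^1
Step 2: Substitute values: rate = 0.96 × (0.66)^1
Step 3: Calculate: rate = 0.96 × 0.66 = 0.6336 M/s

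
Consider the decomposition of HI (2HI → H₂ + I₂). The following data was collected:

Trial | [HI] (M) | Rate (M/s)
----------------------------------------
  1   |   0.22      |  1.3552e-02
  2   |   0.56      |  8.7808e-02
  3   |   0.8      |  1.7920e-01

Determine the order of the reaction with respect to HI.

second order (2)

Step 1: Compare trials to find order n where rate₂/rate₁ = ([HI]₂/[HI]₁)^n
Step 2: rate₂/rate₁ = 8.7808e-02/1.3552e-02 = 6.479
Step 3: [HI]₂/[HI]₁ = 0.56/0.22 = 2.545
Step 4: n = ln(6.479)/ln(2.545) = 2.00 ≈ 2
Step 5: The reaction is second order in HI.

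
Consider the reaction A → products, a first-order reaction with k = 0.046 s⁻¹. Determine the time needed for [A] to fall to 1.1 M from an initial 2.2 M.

15.07 s

Step 1: For first-order: t = ln([A]₀/[A])/k
Step 2: t = ln(2.2/1.1)/0.046
Step 3: t = ln(2)/0.046
Step 4: t = 0.6931/0.046 = 15.07 s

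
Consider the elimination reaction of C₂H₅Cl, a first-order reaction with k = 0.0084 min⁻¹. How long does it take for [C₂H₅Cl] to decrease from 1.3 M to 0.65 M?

82.52 min

Step 1: For first-order: t = ln([C₂H₅Cl]₀/[C₂H₅Cl])/k
Step 2: t = ln(1.3/0.65)/0.0084
Step 3: t = ln(2)/0.0084
Step 4: t = 0.6931/0.0084 = 82.52 min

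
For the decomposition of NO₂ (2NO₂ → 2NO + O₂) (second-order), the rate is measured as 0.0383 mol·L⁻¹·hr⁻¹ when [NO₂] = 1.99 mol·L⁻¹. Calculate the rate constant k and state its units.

0.009671 (mol·L⁻¹)⁻¹·hr⁻¹

Step 1: rate = k[NO₂]^2, so k = rate / [NO₂]^2.
Step 2: k = 0.0383 / (1.99)^2 = 0.0383 / 3.96.
Step 3: k = 0.009671 (mol·L⁻¹)⁻¹·hr⁻¹.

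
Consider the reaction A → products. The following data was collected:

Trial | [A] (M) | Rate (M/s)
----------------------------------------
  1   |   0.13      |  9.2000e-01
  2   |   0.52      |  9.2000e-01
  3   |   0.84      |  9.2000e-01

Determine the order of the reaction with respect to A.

zeroth order (0)

Step 1: Compare trials - when concentration changes, rate stays constant.
Step 2: rate₂/rate₁ = 9.2000e-01/9.2000e-01 = 1
Step 3: [A]₂/[A]₁ = 0.52/0.13 = 4
Step 4: Since rate ratio ≈ (conc ratio)^0, the reaction is zeroth order.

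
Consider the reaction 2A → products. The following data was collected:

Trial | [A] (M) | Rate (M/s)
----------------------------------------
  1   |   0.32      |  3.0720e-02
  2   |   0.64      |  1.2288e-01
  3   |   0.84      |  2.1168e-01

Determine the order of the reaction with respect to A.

second order (2)

Step 1: Compare trials to find order n where rate₂/rate₁ = ([A]₂/[A]₁)^n
Step 2: rate₂/rate₁ = 1.2288e-01/3.0720e-02 = 4
Step 3: [A]₂/[A]₁ = 0.64/0.32 = 2
Step 4: n = ln(4)/ln(2) = 2.00 ≈ 2
Step 5: The reaction is second order in A.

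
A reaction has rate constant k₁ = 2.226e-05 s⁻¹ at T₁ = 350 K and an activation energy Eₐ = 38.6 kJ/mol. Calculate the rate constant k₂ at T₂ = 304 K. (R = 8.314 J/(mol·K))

2.991e-06 s⁻¹

Step 1: Use the two-temperature Arrhenius form: ln(k₂/k₁) = -Eₐ/R × (1/T₂ - 1/T₁)
Step 2: Convert Eₐ to J/mol: 38.6 kJ/mol = 38600 J/mol
Step 3: 1/T₂ - 1/T₁ = 1/304 - 1/350 = 4.323308e-04 K⁻¹
Step 4: ln(k₂/k₁) = -38600/8.314 × 4.323308e-04 = -2.00721
Step 5: k₂ = k₁ × exp(-2.00721) = 2.226e-05 × 1.34363e-01 = 2.991e-06 s⁻¹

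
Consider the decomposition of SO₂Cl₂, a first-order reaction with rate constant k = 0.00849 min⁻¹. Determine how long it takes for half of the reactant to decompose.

81.64 min

Step 1: For a first-order reaction, t₁/₂ = ln(2)/k
Step 2: t₁/₂ = ln(2)/0.00849
Step 3: t₁/₂ = 0.6931/0.00849 = 81.64 min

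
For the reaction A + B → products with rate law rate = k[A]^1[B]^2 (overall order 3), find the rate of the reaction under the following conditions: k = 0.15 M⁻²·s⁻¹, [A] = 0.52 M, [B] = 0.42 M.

0.01376 M/s

Step 1: The rate law is rate = k[A]^1[B]^2, overall order = 1+2 = 3
Step 2: Substitute values: rate = 0.15 × (0.52)^1 × (0.42)^2
Step 3: rate = 0.15 × 0.52 × 0.1764 = 0.0137592 M/s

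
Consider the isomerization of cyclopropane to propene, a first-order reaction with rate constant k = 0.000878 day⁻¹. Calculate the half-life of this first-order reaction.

789.5 day

Step 1: For a first-order reaction, t₁/₂ = ln(2)/k
Step 2: t₁/₂ = ln(2)/0.000878
Step 3: t₁/₂ = 0.6931/0.000878 = 789.5 day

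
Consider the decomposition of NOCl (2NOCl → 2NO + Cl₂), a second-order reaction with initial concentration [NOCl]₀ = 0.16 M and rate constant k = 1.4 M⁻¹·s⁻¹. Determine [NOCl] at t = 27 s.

0.0227 M

Step 1: For a second-order reaction: 1/[NOCl] = 1/[NOCl]₀ + kt
Step 2: 1/[NOCl] = 1/0.16 + 1.4 × 27
Step 3: 1/[NOCl] = 6.25 + 37.8 = 44.05
Step 4: [NOCl] = 1/44.05 = 0.0227 M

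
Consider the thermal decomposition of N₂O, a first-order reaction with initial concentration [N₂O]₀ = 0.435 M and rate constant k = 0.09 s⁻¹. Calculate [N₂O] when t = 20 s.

0.07191 M

Step 1: For a first-order reaction: [N₂O] = [N₂O]₀ × e^(-kt)
Step 2: [N₂O] = 0.435 × e^(-0.09 × 20)
Step 3: [N₂O] = 0.435 × e^(-1.8)
Step 4: [N₂O] = 0.435 × 0.165299 = 0.07191 M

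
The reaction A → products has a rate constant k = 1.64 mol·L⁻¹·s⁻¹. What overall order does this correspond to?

zeroth order (0)

Step 1: The units of k for an nth-order reaction are (concentration)^(1-n)·(time)⁻¹.
Step 2: Here k has units mol·L⁻¹·s⁻¹, so the concentration exponent is 1.
Step 3: 1 - n = 1 ⇒ n = 0. The reaction is zeroth order.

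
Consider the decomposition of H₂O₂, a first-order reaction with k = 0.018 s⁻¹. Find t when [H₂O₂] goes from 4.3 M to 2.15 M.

38.51 s

Step 1: For first-order: t = ln([H₂O₂]₀/[H₂O₂])/k
Step 2: t = ln(4.3/2.15)/0.018
Step 3: t = ln(2)/0.018
Step 4: t = 0.6931/0.018 = 38.51 s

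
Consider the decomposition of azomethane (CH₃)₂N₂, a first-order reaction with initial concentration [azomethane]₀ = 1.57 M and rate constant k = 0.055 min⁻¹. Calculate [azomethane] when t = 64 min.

0.04647 M

Step 1: For a first-order reaction: [azomethane] = [azomethane]₀ × e^(-kt)
Step 2: [azomethane] = 1.57 × e^(-0.055 × 64)
Step 3: [azomethane] = 1.57 × e^(-3.52)
Step 4: [azomethane] = 1.57 × 0.0295994 = 0.04647 M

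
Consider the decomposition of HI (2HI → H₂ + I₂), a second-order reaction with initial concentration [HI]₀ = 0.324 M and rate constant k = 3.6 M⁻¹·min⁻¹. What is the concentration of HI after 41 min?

0.006636 M

Step 1: For a second-order reaction: 1/[HI] = 1/[HI]₀ + kt
Step 2: 1/[HI] = 1/0.324 + 3.6 × 41
Step 3: 1/[HI] = 3.086 + 147.6 = 150.7
Step 4: [HI] = 1/150.7 = 0.006636 M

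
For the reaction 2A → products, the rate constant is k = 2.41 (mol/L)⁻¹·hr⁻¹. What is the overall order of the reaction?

second order (2)

Step 1: The units of k for an nth-order reaction are (concentration)^(1-n)·(time)⁻¹.
Step 2: Here k has units (mol/L)⁻¹·hr⁻¹, so the concentration exponent is -1.
Step 3: 1 - n = -1 ⇒ n = 2. The reaction is second order.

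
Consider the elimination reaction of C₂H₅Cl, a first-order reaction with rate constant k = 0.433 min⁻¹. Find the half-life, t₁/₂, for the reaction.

1.601 min

Step 1: For a first-order reaction, t₁/₂ = ln(2)/k
Step 2: t₁/₂ = ln(2)/0.433
Step 3: t₁/₂ = 0.6931/0.433 = 1.601 min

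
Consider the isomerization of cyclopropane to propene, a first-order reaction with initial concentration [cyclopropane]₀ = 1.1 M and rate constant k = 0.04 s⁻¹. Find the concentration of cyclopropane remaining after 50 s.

0.1489 M

Step 1: For a first-order reaction: [cyclopropane] = [cyclopropane]₀ × e^(-kt)
Step 2: [cyclopropane] = 1.1 × e^(-0.04 × 50)
Step 3: [cyclopropane] = 1.1 × e^(-2)
Step 4: [cyclopropane] = 1.1 × 0.135335 = 0.1489 M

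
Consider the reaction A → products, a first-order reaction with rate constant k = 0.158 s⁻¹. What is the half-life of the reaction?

4.387 s

Step 1: For a first-order reaction, t₁/₂ = ln(2)/k
Step 2: t₁/₂ = ln(2)/0.158
Step 3: t₁/₂ = 0.6931/0.158 = 4.387 s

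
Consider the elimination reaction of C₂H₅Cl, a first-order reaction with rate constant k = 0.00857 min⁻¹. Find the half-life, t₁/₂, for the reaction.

80.88 min

Step 1: For a first-order reaction, t₁/₂ = ln(2)/k
Step 2: t₁/₂ = ln(2)/0.00857
Step 3: t₁/₂ = 0.6931/0.00857 = 80.88 min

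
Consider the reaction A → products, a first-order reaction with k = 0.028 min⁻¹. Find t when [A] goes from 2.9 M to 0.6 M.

56.27 min

Step 1: For first-order: t = ln([A]₀/[A])/k
Step 2: t = ln(2.9/0.6)/0.028
Step 3: t = ln(4.833)/0.028
Step 4: t = 1.576/0.028 = 56.27 min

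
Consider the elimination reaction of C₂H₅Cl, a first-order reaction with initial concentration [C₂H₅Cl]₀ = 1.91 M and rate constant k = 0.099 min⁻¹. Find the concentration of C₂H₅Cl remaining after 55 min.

0.008247 M

Step 1: For a first-order reaction: [C₂H₅Cl] = [C₂H₅Cl]₀ × e^(-kt)
Step 2: [C₂H₅Cl] = 1.91 × e^(-0.099 × 55)
Step 3: [C₂H₅Cl] = 1.91 × e^(-5.445)
Step 4: [C₂H₅Cl] = 1.91 × 0.00431784 = 0.008247 M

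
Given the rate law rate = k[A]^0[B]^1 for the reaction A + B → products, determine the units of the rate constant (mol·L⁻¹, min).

min⁻¹

Step 1: Overall order = 0 + 1 = 1.
Step 2: rate has units mol·L⁻¹·min⁻¹; [A]^0[B]^1 has units (mol·L⁻¹)^1.
Step 3: k = rate/([A]^0[B]^1), so units of k = (mol·L⁻¹)^(1-1)·min⁻¹ = min⁻¹.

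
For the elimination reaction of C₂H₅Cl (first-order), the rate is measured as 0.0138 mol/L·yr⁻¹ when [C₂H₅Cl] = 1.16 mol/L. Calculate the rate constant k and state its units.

0.0119 yr⁻¹

Step 1: rate = k[C₂H₅Cl]^1, so k = rate / [C₂H₅Cl]^1.
Step 2: k = 0.0138 / (1.16)^1 = 0.0138 / 1.16.
Step 3: k = 0.0119 yr⁻¹.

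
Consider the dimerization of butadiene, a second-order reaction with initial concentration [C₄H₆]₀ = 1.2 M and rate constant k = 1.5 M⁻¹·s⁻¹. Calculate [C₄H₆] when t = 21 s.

0.03093 M

Step 1: For a second-order reaction: 1/[C₄H₆] = 1/[C₄H₆]₀ + kt
Step 2: 1/[C₄H₆] = 1/1.2 + 1.5 × 21
Step 3: 1/[C₄H₆] = 0.8333 + 31.5 = 32.33
Step 4: [C₄H₆] = 1/32.33 = 0.03093 M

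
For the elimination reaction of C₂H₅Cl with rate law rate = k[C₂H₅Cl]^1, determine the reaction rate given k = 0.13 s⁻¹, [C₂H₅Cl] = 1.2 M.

0.156 M/s

Step 1: Identify the rate law: rate = k[C₂H₅Cl]^1
Step 2: Substitute values: rate = 0.13 × (1.2)^1
Step 3: Calculate: rate = 0.13 × 1.2 = 0.156 M/s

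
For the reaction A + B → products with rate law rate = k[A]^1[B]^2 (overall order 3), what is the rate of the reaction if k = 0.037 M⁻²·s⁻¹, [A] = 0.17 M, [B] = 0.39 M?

0.0009567 M/s

Step 1: The rate law is rate = k[A]^1[B]^2, overall order = 1+2 = 3
Step 2: Substitute values: rate = 0.037 × (0.17)^1 × (0.39)^2
Step 3: rate = 0.037 × 0.17 × 0.1521 = 0.000956709 M/s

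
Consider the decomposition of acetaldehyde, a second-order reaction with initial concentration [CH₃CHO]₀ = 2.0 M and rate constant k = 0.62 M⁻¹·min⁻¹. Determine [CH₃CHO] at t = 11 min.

0.1366 M

Step 1: For a second-order reaction: 1/[CH₃CHO] = 1/[CH₃CHO]₀ + kt
Step 2: 1/[CH₃CHO] = 1/2.0 + 0.62 × 11
Step 3: 1/[CH₃CHO] = 0.5 + 6.82 = 7.32
Step 4: [CH₃CHO] = 1/7.32 = 0.1366 M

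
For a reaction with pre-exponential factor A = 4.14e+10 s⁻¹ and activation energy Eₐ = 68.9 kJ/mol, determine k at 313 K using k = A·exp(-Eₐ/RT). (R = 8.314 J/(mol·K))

1.31e-01 s⁻¹

Step 1: Use the Arrhenius equation: k = A × exp(-Eₐ/RT)
Step 2: Convert Eₐ to J/mol: 68.9 kJ/mol = 68900 J/mol
Step 3: Calculate the exponent: -Eₐ/(RT) = -68900/(8.314 × 313) = -26.47676
Step 4: k = 4.14e+10 × exp(-26.47676)
Step 5: k = 4.14e+10 × 3.17168e-12 = 1.3131e-01 s⁻¹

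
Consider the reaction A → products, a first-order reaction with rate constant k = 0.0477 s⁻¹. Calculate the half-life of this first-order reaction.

14.53 s

Step 1: For a first-order reaction, t₁/₂ = ln(2)/k
Step 2: t₁/₂ = ln(2)/0.0477
Step 3: t₁/₂ = 0.6931/0.0477 = 14.53 s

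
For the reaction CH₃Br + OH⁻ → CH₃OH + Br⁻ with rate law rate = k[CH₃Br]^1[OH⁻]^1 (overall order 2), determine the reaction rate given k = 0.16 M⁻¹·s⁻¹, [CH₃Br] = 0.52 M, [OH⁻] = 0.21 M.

0.01747 M/s

Step 1: The rate law is rate = k[CH₃Br]^1[OH⁻]^1, overall order = 1+1 = 2
Step 2: Substitute values: rate = 0.16 × (0.52)^1 × (0.21)^1
Step 3: rate = 0.16 × 0.52 × 0.21 = 0.017472 M/s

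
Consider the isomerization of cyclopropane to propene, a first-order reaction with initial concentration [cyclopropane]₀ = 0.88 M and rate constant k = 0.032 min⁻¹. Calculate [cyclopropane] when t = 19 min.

0.4791 M

Step 1: For a first-order reaction: [cyclopropane] = [cyclopropane]₀ × e^(-kt)
Step 2: [cyclopropane] = 0.88 × e^(-0.032 × 19)
Step 3: [cyclopropane] = 0.88 × e^(-0.608)
Step 4: [cyclopropane] = 0.88 × 0.544439 = 0.4791 M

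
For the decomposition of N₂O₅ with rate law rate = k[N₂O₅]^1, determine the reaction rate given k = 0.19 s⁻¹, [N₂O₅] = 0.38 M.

0.0722 M/s

Step 1: Identify the rate law: rate = k[N₂O₅]^1
Step 2: Substitute values: rate = 0.19 × (0.38)^1
Step 3: Calculate: rate = 0.19 × 0.38 = 0.0722 M/s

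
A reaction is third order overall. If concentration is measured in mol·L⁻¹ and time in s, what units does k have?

(mol·L⁻¹)⁻²·s⁻¹

Step 1: For overall order n, rate = k × (concentration)^n.
Step 2: Rate has units mol·L⁻¹·s⁻¹; concentration term has units (mol·L⁻¹)^3.
Step 3: k = rate / (concentration)^n, so units of k = (mol·L⁻¹)^(1-3)·s⁻¹ = (mol·L⁻¹)⁻²·s⁻¹.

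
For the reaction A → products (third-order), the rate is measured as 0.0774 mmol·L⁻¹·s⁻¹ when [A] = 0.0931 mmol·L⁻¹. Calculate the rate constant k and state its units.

95.92 (mmol·L⁻¹)⁻²·s⁻¹

Step 1: rate = k[A]^3, so k = rate / [A]^3.
Step 2: k = 0.0774 / (0.0931)^3 = 0.0774 / 0.000807.
Step 3: k = 95.92 (mmol·L⁻¹)⁻²·s⁻¹.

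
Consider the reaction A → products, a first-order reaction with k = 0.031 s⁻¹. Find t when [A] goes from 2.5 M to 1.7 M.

12.44 s

Step 1: For first-order: t = ln([A]₀/[A])/k
Step 2: t = ln(2.5/1.7)/0.031
Step 3: t = ln(1.471)/0.031
Step 4: t = 0.3857/0.031 = 12.44 s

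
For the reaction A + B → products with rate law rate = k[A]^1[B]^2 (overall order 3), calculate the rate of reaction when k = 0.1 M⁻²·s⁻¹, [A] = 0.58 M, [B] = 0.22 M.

0.002807 M/s

Step 1: The rate law is rate = k[A]^1[B]^2, overall order = 1+2 = 3
Step 2: Substitute values: rate = 0.1 × (0.58)^1 × (0.22)^2
Step 3: rate = 0.1 × 0.58 × 0.0484 = 0.0028072 M/s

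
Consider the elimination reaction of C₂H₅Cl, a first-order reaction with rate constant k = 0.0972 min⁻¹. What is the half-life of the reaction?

7.131 min

Step 1: For a first-order reaction, t₁/₂ = ln(2)/k
Step 2: t₁/₂ = ln(2)/0.0972
Step 3: t₁/₂ = 0.6931/0.0972 = 7.131 min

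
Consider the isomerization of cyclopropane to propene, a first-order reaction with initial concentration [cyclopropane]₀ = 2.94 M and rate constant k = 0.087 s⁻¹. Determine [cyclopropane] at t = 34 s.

0.1527 M

Step 1: For a first-order reaction: [cyclopropane] = [cyclopropane]₀ × e^(-kt)
Step 2: [cyclopropane] = 2.94 × e^(-0.087 × 34)
Step 3: [cyclopropane] = 2.94 × e^(-2.958)
Step 4: [cyclopropane] = 2.94 × 0.0519227 = 0.1527 M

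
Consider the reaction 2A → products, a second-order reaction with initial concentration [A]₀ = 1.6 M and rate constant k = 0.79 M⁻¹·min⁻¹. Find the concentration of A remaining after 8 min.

0.144 M

Step 1: For a second-order reaction: 1/[A] = 1/[A]₀ + kt
Step 2: 1/[A] = 1/1.6 + 0.79 × 8
Step 3: 1/[A] = 0.625 + 6.32 = 6.945
Step 4: [A] = 1/6.945 = 0.144 M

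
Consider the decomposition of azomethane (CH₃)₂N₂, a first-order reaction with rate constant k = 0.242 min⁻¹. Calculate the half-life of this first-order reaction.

2.864 min

Step 1: For a first-order reaction, t₁/₂ = ln(2)/k
Step 2: t₁/₂ = ln(2)/0.242
Step 3: t₁/₂ = 0.6931/0.242 = 2.864 min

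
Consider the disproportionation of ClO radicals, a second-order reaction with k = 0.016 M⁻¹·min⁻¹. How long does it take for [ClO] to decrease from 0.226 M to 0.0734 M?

574.9 min

Step 1: For second-order: t = (1/[ClO] - 1/[ClO]₀)/k
Step 2: t = (1/0.0734 - 1/0.226)/0.016
Step 3: t = (13.62 - 4.425)/0.016
Step 4: t = 9.199/0.016 = 574.9 min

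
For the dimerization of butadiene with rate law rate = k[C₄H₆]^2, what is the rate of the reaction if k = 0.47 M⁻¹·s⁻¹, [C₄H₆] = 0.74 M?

0.2574 M/s

Step 1: Identify the rate law: rate = k[C₄H₆]^2
Step 2: Substitute values: rate = 0.47 × (0.74)^2
Step 3: Calculate: rate = 0.47 × 0.5476 = 0.257372 M/s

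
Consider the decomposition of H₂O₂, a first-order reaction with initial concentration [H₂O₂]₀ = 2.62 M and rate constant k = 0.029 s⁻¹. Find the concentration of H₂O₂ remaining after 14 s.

1.746 M

Step 1: For a first-order reaction: [H₂O₂] = [H₂O₂]₀ × e^(-kt)
Step 2: [H₂O₂] = 2.62 × e^(-0.029 × 14)
Step 3: [H₂O₂] = 2.62 × e^(-0.406)
Step 4: [H₂O₂] = 2.62 × 0.66631 = 1.746 M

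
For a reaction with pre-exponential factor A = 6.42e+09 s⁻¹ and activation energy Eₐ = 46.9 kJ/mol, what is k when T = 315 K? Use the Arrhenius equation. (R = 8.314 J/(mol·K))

1.07e+02 s⁻¹

Step 1: Use the Arrhenius equation: k = A × exp(-Eₐ/RT)
Step 2: Convert Eₐ to J/mol: 46.9 kJ/mol = 46900 J/mol
Step 3: Calculate the exponent: -Eₐ/(RT) = -46900/(8.314 × 315) = -17.90821
Step 4: k = 6.42e+09 × exp(-17.90821)
Step 5: k = 6.42e+09 × 1.66941e-08 = 1.0718e+02 s⁻¹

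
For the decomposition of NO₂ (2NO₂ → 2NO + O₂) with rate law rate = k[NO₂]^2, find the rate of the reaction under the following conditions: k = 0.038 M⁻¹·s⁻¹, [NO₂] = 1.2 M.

0.05472 M/s

Step 1: Identify the rate law: rate = k[NO₂]^2
Step 2: Substitute values: rate = 0.038 × (1.2)^2
Step 3: Calculate: rate = 0.038 × 1.44 = 0.05472 M/s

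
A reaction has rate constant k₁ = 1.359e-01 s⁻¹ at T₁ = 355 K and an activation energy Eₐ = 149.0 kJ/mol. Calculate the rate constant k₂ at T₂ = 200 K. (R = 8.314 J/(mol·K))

1.386e-18 s⁻¹

Step 1: Use the two-temperature Arrhenius form: ln(k₂/k₁) = -Eₐ/R × (1/T₂ - 1/T₁)
Step 2: Convert Eₐ to J/mol: 149.0 kJ/mol = 149000 J/mol
Step 3: 1/T₂ - 1/T₁ = 1/200 - 1/355 = 2.183099e-03 K⁻¹
Step 4: ln(k₂/k₁) = -149000/8.314 × 2.183099e-03 = -39.12458
Step 5: k₂ = k₁ × exp(-39.12458) = 1.359e-01 × 1.01956e-17 = 1.386e-18 s⁻¹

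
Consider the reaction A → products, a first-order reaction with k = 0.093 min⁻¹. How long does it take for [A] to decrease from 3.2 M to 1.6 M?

7.453 min

Step 1: For first-order: t = ln([A]₀/[A])/k
Step 2: t = ln(3.2/1.6)/0.093
Step 3: t = ln(2)/0.093
Step 4: t = 0.6931/0.093 = 7.453 min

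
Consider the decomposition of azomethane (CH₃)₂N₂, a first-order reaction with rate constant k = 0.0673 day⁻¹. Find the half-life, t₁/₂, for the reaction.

10.3 day

Step 1: For a first-order reaction, t₁/₂ = ln(2)/k
Step 2: t₁/₂ = ln(2)/0.0673
Step 3: t₁/₂ = 0.6931/0.0673 = 10.3 day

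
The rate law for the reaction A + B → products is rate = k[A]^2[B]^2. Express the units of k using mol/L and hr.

(mol/L)⁻³·hr⁻¹

Step 1: Overall order = 2 + 2 = 4.
Step 2: rate has units mol/L·hr⁻¹; [A]^2[B]^2 has units (mol/L)^4.
Step 3: k = rate/([A]^2[B]^2), so units of k = (mol/L)^(1-4)·hr⁻¹ = (mol/L)⁻³·hr⁻¹.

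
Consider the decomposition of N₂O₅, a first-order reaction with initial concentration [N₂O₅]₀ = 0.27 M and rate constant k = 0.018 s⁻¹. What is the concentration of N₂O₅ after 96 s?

0.04796 M

Step 1: For a first-order reaction: [N₂O₅] = [N₂O₅]₀ × e^(-kt)
Step 2: [N₂O₅] = 0.27 × e^(-0.018 × 96)
Step 3: [N₂O₅] = 0.27 × e^(-1.728)
Step 4: [N₂O₅] = 0.27 × 0.177639 = 0.04796 M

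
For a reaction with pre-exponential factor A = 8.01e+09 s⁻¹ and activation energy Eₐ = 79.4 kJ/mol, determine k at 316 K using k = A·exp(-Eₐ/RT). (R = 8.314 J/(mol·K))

6.00e-04 s⁻¹

Step 1: Use the Arrhenius equation: k = A × exp(-Eₐ/RT)
Step 2: Convert Eₐ to J/mol: 79.4 kJ/mol = 79400 J/mol
Step 3: Calculate the exponent: -Eₐ/(RT) = -79400/(8.314 × 316) = -30.22201
Step 4: k = 8.01e+09 × exp(-30.22201)
Step 5: k = 8.01e+09 × 7.49459e-14 = 6.0032e-04 s⁻¹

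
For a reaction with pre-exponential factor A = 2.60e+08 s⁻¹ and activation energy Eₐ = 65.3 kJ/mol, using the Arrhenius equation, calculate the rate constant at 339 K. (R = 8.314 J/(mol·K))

2.25e-02 s⁻¹

Step 1: Use the Arrhenius equation: k = A × exp(-Eₐ/RT)
Step 2: Convert Eₐ to J/mol: 65.3 kJ/mol = 65300 J/mol
Step 3: Calculate the exponent: -Eₐ/(RT) = -65300/(8.314 × 339) = -23.16880
Step 4: k = 2.60e+08 × exp(-23.16880)
Step 5: k = 2.60e+08 × 8.66798e-11 = 2.2537e-02 s⁻¹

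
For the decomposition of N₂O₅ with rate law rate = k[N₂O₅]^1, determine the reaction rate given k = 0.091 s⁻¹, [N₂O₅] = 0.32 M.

0.02912 M/s

Step 1: Identify the rate law: rate = k[N₂O₅]^1
Step 2: Substitute values: rate = 0.091 × (0.32)^1
Step 3: Calculate: rate = 0.091 × 0.32 = 0.02912 M/s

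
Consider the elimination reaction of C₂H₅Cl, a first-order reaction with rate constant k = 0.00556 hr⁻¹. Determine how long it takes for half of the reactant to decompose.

124.7 hr

Step 1: For a first-order reaction, t₁/₂ = ln(2)/k
Step 2: t₁/₂ = ln(2)/0.00556
Step 3: t₁/₂ = 0.6931/0.00556 = 124.7 hr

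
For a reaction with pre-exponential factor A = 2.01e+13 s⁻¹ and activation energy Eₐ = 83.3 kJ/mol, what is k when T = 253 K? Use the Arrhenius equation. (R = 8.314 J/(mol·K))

1.27e-04 s⁻¹

Step 1: Use the Arrhenius equation: k = A × exp(-Eₐ/RT)
Step 2: Convert Eₐ to J/mol: 83.3 kJ/mol = 83300 J/mol
Step 3: Calculate the exponent: -Eₐ/(RT) = -83300/(8.314 × 253) = -39.60176
Step 4: k = 2.01e+13 × exp(-39.60176)
Step 5: k = 2.01e+13 × 6.32666e-18 = 1.2717e-04 s⁻¹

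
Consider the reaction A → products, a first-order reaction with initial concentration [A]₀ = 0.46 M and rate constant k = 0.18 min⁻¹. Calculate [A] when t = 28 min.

0.002978 M

Step 1: For a first-order reaction: [A] = [A]₀ × e^(-kt)
Step 2: [A] = 0.46 × e^(-0.18 × 28)
Step 3: [A] = 0.46 × e^(-5.04)
Step 4: [A] = 0.46 × 0.00647375 = 0.002978 M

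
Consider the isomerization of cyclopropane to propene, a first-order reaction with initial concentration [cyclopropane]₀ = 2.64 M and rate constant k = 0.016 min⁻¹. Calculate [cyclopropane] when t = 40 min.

1.392 M

Step 1: For a first-order reaction: [cyclopropane] = [cyclopropane]₀ × e^(-kt)
Step 2: [cyclopropane] = 2.64 × e^(-0.016 × 40)
Step 3: [cyclopropane] = 2.64 × e^(-0.64)
Step 4: [cyclopropane] = 2.64 × 0.527292 = 1.392 M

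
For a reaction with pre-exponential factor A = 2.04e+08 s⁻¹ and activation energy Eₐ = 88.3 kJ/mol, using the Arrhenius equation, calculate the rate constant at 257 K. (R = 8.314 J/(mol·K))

2.30e-10 s⁻¹

Step 1: Use the Arrhenius equation: k = A × exp(-Eₐ/RT)
Step 2: Convert Eₐ to J/mol: 88.3 kJ/mol = 88300 J/mol
Step 3: Calculate the exponent: -Eₐ/(RT) = -88300/(8.314 × 257) = -41.32545
Step 4: k = 2.04e+08 × exp(-41.32545)
Step 5: k = 2.04e+08 × 1.12872e-18 = 2.3026e-10 s⁻¹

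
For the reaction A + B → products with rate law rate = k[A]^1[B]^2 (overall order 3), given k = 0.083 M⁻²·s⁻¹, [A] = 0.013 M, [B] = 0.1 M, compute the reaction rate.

1.079e-05 M/s

Step 1: The rate law is rate = k[A]^1[B]^2, overall order = 1+2 = 3
Step 2: Substitute values: rate = 0.083 × (0.013)^1 × (0.1)^2
Step 3: rate = 0.083 × 0.013 × 0.01 = 1.079e-05 M/s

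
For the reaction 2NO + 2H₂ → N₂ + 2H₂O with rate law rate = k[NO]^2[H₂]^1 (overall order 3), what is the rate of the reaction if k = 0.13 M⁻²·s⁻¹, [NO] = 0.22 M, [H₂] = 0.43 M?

0.002706 M/s

Step 1: The rate law is rate = k[NO]^2[H₂]^1, overall order = 2+1 = 3
Step 2: Substitute values: rate = 0.13 × (0.22)^2 × (0.43)^1
Step 3: rate = 0.13 × 0.0484 × 0.43 = 0.00270556 M/s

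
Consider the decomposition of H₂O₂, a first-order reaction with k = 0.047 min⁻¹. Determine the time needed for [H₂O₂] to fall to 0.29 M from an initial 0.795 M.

21.46 min

Step 1: For first-order: t = ln([H₂O₂]₀/[H₂O₂])/k
Step 2: t = ln(0.795/0.29)/0.047
Step 3: t = ln(2.741)/0.047
Step 4: t = 1.008/0.047 = 21.46 min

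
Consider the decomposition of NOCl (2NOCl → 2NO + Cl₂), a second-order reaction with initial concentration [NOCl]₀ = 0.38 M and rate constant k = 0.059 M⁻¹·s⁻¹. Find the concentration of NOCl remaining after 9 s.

0.3162 M

Step 1: For a second-order reaction: 1/[NOCl] = 1/[NOCl]₀ + kt
Step 2: 1/[NOCl] = 1/0.38 + 0.059 × 9
Step 3: 1/[NOCl] = 2.632 + 0.531 = 3.163
Step 4: [NOCl] = 1/3.163 = 0.3162 M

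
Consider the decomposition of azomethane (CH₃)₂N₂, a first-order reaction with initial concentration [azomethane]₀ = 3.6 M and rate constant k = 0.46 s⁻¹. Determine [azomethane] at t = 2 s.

1.435 M

Step 1: For a first-order reaction: [azomethane] = [azomethane]₀ × e^(-kt)
Step 2: [azomethane] = 3.6 × e^(-0.46 × 2)
Step 3: [azomethane] = 3.6 × e^(-0.92)
Step 4: [azomethane] = 3.6 × 0.398519 = 1.435 M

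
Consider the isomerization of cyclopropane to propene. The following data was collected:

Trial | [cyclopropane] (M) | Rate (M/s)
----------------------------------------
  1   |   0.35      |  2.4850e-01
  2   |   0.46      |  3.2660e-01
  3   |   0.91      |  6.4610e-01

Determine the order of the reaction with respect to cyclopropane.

first order (1)

Step 1: Compare trials to find order n where rate₂/rate₁ = ([cyclopropane]₂/[cyclopropane]₁)^n
Step 2: rate₂/rate₁ = 3.2660e-01/2.4850e-01 = 1.314
Step 3: [cyclopropane]₂/[cyclopropane]₁ = 0.46/0.35 = 1.314
Step 4: n = ln(1.314)/ln(1.314) = 1.00 ≈ 1
Step 5: The reaction is first order in cyclopropane.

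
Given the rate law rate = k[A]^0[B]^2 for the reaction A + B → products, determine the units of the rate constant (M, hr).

M⁻¹·hr⁻¹

Step 1: Overall order = 0 + 2 = 2.
Step 2: rate has units M·hr⁻¹; [A]^0[B]^2 has units M^2.
Step 3: k = rate/([A]^0[B]^2), so units of k = M^(1-2)·hr⁻¹ = M⁻¹·hr⁻¹.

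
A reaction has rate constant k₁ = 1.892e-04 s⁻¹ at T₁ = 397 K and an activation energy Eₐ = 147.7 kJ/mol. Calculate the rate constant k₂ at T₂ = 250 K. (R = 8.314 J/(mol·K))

7.074e-16 s⁻¹

Step 1: Use the two-temperature Arrhenius form: ln(k₂/k₁) = -Eₐ/R × (1/T₂ - 1/T₁)
Step 2: Convert Eₐ to J/mol: 147.7 kJ/mol = 147700 J/mol
Step 3: 1/T₂ - 1/T₁ = 1/250 - 1/397 = 1.481108e-03 K⁻¹
Step 4: ln(k₂/k₁) = -147700/8.314 × 1.481108e-03 = -26.31220
Step 5: k₂ = k₁ × exp(-26.31220) = 1.892e-04 × 3.73901e-12 = 7.074e-16 s⁻¹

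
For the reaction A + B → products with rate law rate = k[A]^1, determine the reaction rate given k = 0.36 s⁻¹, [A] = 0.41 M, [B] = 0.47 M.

0.1476 M/s

Step 1: The rate law is rate = k[A]^1
Step 2: Note that the rate does not depend on [B] (zero order in B).
Step 3: rate = 0.36 × (0.41)^1 = 0.1476 M/s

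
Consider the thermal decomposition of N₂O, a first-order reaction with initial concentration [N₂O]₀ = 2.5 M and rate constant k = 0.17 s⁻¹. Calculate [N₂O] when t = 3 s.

1.501 M

Step 1: For a first-order reaction: [N₂O] = [N₂O]₀ × e^(-kt)
Step 2: [N₂O] = 2.5 × e^(-0.17 × 3)
Step 3: [N₂O] = 2.5 × e^(-0.51)
Step 4: [N₂O] = 2.5 × 0.600496 = 1.501 M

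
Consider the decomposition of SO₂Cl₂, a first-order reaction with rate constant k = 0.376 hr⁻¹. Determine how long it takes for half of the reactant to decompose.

1.843 hr

Step 1: For a first-order reaction, t₁/₂ = ln(2)/k
Step 2: t₁/₂ = ln(2)/0.376
Step 3: t₁/₂ = 0.6931/0.376 = 1.843 hr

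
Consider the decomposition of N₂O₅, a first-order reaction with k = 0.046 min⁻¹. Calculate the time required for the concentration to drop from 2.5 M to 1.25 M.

15.07 min

Step 1: For first-order: t = ln([N₂O₅]₀/[N₂O₅])/k
Step 2: t = ln(2.5/1.25)/0.046
Step 3: t = ln(2)/0.046
Step 4: t = 0.6931/0.046 = 15.07 min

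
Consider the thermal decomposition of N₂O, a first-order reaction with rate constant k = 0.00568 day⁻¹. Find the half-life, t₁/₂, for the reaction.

122 day

Step 1: For a first-order reaction, t₁/₂ = ln(2)/k
Step 2: t₁/₂ = ln(2)/0.00568
Step 3: t₁/₂ = 0.6931/0.00568 = 122 day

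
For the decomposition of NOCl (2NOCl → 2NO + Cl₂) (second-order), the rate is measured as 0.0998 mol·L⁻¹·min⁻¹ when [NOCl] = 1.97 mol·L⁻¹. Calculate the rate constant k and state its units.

0.02572 (mol·L⁻¹)⁻¹·min⁻¹

Step 1: rate = k[NOCl]^2, so k = rate / [NOCl]^2.
Step 2: k = 0.0998 / (1.97)^2 = 0.0998 / 3.881.
Step 3: k = 0.02572 (mol·L⁻¹)⁻¹·min⁻¹.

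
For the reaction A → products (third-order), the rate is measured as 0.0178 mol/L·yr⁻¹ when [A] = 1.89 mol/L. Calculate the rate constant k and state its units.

0.002637 (mol/L)⁻²·yr⁻¹

Step 1: rate = k[A]^3, so k = rate / [A]^3.
Step 2: k = 0.0178 / (1.89)^3 = 0.0178 / 6.751.
Step 3: k = 0.002637 (mol/L)⁻²·yr⁻¹.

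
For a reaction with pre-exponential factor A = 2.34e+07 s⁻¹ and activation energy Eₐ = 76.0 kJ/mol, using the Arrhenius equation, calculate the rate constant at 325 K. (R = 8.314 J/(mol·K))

1.43e-05 s⁻¹

Step 1: Use the Arrhenius equation: k = A × exp(-Eₐ/RT)
Step 2: Convert Eₐ to J/mol: 76.0 kJ/mol = 76000 J/mol
Step 3: Calculate the exponent: -Eₐ/(RT) = -76000/(8.314 × 325) = -28.12679
Step 4: k = 2.34e+07 × exp(-28.12679)
Step 5: k = 2.34e+07 × 6.09102e-13 = 1.4253e-05 s⁻¹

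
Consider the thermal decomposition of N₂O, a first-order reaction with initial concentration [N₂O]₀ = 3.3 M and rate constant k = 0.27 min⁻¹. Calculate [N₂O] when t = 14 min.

0.07531 M

Step 1: For a first-order reaction: [N₂O] = [N₂O]₀ × e^(-kt)
Step 2: [N₂O] = 3.3 × e^(-0.27 × 14)
Step 3: [N₂O] = 3.3 × e^(-3.78)
Step 4: [N₂O] = 3.3 × 0.0228227 = 0.07531 M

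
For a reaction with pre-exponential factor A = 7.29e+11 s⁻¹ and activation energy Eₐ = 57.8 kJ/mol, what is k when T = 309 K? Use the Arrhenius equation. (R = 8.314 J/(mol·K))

1.23e+02 s⁻¹

Step 1: Use the Arrhenius equation: k = A × exp(-Eₐ/RT)
Step 2: Convert Eₐ to J/mol: 57.8 kJ/mol = 57800 J/mol
Step 3: Calculate the exponent: -Eₐ/(RT) = -57800/(8.314 × 309) = -22.49880
Step 4: k = 7.29e+11 × exp(-22.49880)
Step 5: k = 7.29e+11 × 1.69393e-10 = 1.2349e+02 s⁻¹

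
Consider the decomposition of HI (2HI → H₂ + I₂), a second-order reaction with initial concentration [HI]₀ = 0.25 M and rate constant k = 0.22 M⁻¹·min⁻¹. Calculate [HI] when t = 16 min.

0.133 M

Step 1: For a second-order reaction: 1/[HI] = 1/[HI]₀ + kt
Step 2: 1/[HI] = 1/0.25 + 0.22 × 16
Step 3: 1/[HI] = 4 + 3.52 = 7.52
Step 4: [HI] = 1/7.52 = 0.133 M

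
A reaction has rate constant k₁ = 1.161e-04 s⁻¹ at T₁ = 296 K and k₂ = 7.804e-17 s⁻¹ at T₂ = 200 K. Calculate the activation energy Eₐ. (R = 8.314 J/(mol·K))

143.7 kJ/mol

Step 1: Use the two-temperature Arrhenius form: ln(k₂/k₁) = -Eₐ/R × (1/T₂ - 1/T₁)
Step 2: ln(k₂/k₁) = ln(7.804e-17/1.161e-04) = ln(6.72179e-13) = -28.0283
Step 3: 1/T₂ - 1/T₁ = 1/200 - 1/296 = 1.621622e-03 K⁻¹
Step 4: Eₐ = -R × ln(k₂/k₁) / (1/T₂ - 1/T₁) = -8.314 × -28.0283 / 1.621622e-03
Step 5: Eₐ = 1.4370e+05 J/mol = 143.7 kJ/mol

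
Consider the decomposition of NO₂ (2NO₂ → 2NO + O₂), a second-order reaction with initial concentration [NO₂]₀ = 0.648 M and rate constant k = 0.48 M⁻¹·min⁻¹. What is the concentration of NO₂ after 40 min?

0.04821 M

Step 1: For a second-order reaction: 1/[NO₂] = 1/[NO₂]₀ + kt
Step 2: 1/[NO₂] = 1/0.648 + 0.48 × 40
Step 3: 1/[NO₂] = 1.543 + 19.2 = 20.74
Step 4: [NO₂] = 1/20.74 = 0.04821 M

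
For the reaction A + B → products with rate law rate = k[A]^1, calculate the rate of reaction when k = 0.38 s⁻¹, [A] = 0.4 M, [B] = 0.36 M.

0.152 M/s

Step 1: The rate law is rate = k[A]^1
Step 2: Note that the rate does not depend on [B] (zero order in B).
Step 3: rate = 0.38 × (0.4)^1 = 0.152 M/s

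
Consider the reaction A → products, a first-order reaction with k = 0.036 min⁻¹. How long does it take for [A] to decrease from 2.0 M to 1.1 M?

16.61 min

Step 1: For first-order: t = ln([A]₀/[A])/k
Step 2: t = ln(2.0/1.1)/0.036
Step 3: t = ln(1.818)/0.036
Step 4: t = 0.5978/0.036 = 16.61 min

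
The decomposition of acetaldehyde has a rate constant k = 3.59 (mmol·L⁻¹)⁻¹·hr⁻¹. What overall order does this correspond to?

second order (2)

Step 1: The units of k for an nth-order reaction are (concentration)^(1-n)·(time)⁻¹.
Step 2: Here k has units (mmol·L⁻¹)⁻¹·hr⁻¹, so the concentration exponent is -1.
Step 3: 1 - n = -1 ⇒ n = 2. The reaction is second order.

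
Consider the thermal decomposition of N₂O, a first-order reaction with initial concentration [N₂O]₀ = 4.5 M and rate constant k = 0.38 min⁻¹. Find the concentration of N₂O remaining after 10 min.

0.1007 M

Step 1: For a first-order reaction: [N₂O] = [N₂O]₀ × e^(-kt)
Step 2: [N₂O] = 4.5 × e^(-0.38 × 10)
Step 3: [N₂O] = 4.5 × e^(-3.8)
Step 4: [N₂O] = 4.5 × 0.0223708 = 0.1007 M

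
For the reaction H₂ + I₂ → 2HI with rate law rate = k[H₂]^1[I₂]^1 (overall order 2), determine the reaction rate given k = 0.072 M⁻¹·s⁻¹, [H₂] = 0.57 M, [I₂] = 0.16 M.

0.006566 M/s

Step 1: The rate law is rate = k[H₂]^1[I₂]^1, overall order = 1+1 = 2
Step 2: Substitute values: rate = 0.072 × (0.57)^1 × (0.16)^1
Step 3: rate = 0.072 × 0.57 × 0.16 = 0.0065664 M/s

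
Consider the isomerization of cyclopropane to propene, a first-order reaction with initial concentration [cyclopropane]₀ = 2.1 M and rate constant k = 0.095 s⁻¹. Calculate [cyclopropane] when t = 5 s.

1.306 M

Step 1: For a first-order reaction: [cyclopropane] = [cyclopropane]₀ × e^(-kt)
Step 2: [cyclopropane] = 2.1 × e^(-0.095 × 5)
Step 3: [cyclopropane] = 2.1 × e^(-0.475)
Step 4: [cyclopropane] = 2.1 × 0.621885 = 1.306 M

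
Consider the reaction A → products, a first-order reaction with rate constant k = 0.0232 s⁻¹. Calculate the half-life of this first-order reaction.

29.88 s

Step 1: For a first-order reaction, t₁/₂ = ln(2)/k
Step 2: t₁/₂ = ln(2)/0.0232
Step 3: t₁/₂ = 0.6931/0.0232 = 29.88 s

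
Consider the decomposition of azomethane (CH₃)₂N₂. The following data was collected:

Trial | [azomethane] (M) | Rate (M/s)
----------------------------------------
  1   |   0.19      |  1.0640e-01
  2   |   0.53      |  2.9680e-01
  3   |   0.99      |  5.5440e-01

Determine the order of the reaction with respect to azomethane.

first order (1)

Step 1: Compare trials to find order n where rate₂/rate₁ = ([azomethane]₂/[azomethane]₁)^n
Step 2: rate₂/rate₁ = 2.9680e-01/1.0640e-01 = 2.789
Step 3: [azomethane]₂/[azomethane]₁ = 0.53/0.19 = 2.789
Step 4: n = ln(2.789)/ln(2.789) = 1.00 ≈ 1
Step 5: The reaction is first order in azomethane.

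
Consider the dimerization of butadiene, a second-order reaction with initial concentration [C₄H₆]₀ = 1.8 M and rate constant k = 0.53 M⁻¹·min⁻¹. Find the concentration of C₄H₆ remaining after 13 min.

0.1343 M

Step 1: For a second-order reaction: 1/[C₄H₆] = 1/[C₄H₆]₀ + kt
Step 2: 1/[C₄H₆] = 1/1.8 + 0.53 × 13
Step 3: 1/[C₄H₆] = 0.5556 + 6.89 = 7.446
Step 4: [C₄H₆] = 1/7.446 = 0.1343 M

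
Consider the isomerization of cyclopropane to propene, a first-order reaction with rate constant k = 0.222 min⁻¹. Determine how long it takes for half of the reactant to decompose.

3.122 min

Step 1: For a first-order reaction, t₁/₂ = ln(2)/k
Step 2: t₁/₂ = ln(2)/0.222
Step 3: t₁/₂ = 0.6931/0.222 = 3.122 min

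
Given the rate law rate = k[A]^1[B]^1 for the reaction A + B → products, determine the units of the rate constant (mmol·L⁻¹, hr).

(mmol·L⁻¹)⁻¹·hr⁻¹

Step 1: Overall order = 1 + 1 = 2.
Step 2: rate has units mmol·L⁻¹·hr⁻¹; [A]^1[B]^1 has units (mmol·L⁻¹)^2.
Step 3: k = rate/([A]^1[B]^1), so units of k = (mmol·L⁻¹)^(1-2)·hr⁻¹ = (mmol·L⁻¹)⁻¹·hr⁻¹.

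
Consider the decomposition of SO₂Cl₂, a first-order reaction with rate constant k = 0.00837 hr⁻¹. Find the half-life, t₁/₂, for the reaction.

82.81 hr

Step 1: For a first-order reaction, t₁/₂ = ln(2)/k
Step 2: t₁/₂ = ln(2)/0.00837
Step 3: t₁/₂ = 0.6931/0.00837 = 82.81 hr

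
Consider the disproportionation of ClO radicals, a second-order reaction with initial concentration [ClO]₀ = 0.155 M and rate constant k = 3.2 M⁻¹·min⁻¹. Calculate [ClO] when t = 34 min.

0.008677 M

Step 1: For a second-order reaction: 1/[ClO] = 1/[ClO]₀ + kt
Step 2: 1/[ClO] = 1/0.155 + 3.2 × 34
Step 3: 1/[ClO] = 6.452 + 108.8 = 115.3
Step 4: [ClO] = 1/115.3 = 0.008677 M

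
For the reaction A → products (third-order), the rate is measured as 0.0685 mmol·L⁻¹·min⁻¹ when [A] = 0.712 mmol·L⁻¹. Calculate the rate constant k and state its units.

0.1898 (mmol·L⁻¹)⁻²·min⁻¹

Step 1: rate = k[A]^3, so k = rate / [A]^3.
Step 2: k = 0.0685 / (0.712)^3 = 0.0685 / 0.3609.
Step 3: k = 0.1898 (mmol·L⁻¹)⁻²·min⁻¹.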